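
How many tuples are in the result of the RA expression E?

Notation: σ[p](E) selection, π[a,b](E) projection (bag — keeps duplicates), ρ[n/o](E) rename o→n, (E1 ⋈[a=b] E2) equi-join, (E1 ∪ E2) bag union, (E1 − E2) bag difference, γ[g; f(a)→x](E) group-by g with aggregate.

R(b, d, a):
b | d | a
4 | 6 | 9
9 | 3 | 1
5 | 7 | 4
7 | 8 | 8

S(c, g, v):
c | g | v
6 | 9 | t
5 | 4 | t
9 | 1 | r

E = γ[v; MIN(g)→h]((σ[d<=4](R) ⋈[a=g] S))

Per-node cardinality:
  R → 4
  σ[d<=4](R) → 1
  S → 3
  (σ[d<=4](R) ⋈[a=g] S) → 1
  γ[v; MIN(g)→h]((σ[d<=4](R) ⋈[a=g] S)) → 1

|E| = 1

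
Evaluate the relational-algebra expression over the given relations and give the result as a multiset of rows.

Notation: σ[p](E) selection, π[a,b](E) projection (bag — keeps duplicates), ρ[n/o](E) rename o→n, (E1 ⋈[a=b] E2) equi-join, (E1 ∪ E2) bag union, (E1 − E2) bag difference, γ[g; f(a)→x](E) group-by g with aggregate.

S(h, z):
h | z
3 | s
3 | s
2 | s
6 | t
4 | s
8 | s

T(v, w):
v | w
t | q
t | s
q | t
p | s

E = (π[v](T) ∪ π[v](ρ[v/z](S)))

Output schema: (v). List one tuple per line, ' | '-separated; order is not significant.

Subexpression sizes:
  T → 4
  π[v](T) → 4
  S → 6
  ρ[v/z](S) → 6
  π[v](ρ[v/z](S)) → 6
  (π[v](T) ∪ π[v](ρ[v/z](S))) → 10

== RESULT ==
v
p
q
s
s
s
s
s
t
t
t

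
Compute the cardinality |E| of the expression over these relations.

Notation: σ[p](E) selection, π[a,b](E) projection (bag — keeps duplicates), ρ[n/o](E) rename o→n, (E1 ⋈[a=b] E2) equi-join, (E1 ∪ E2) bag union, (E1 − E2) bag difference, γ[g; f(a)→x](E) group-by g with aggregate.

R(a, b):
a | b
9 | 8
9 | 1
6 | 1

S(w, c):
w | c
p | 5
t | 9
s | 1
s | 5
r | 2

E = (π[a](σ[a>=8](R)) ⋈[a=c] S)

Row counts bottom-up:
  R → 3
  σ[a>=8](R) → 2
  π[a](σ[a>=8](R)) → 2
  S → 5
  (π[a](σ[a>=8](R)) ⋈[a=c] S) → 2

|E| = 2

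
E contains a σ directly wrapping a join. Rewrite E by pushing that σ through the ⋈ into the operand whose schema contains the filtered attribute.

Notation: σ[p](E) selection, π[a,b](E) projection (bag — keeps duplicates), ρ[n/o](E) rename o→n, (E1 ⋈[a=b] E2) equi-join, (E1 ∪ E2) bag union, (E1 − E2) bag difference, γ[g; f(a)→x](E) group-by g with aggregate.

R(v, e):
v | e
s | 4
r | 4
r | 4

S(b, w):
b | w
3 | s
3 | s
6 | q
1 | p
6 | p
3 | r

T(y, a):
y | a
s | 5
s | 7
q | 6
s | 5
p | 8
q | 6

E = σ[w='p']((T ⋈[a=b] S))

σ filters on w, owned by the right side.
E' = (T ⋈[a=b] σ[w='p'](S))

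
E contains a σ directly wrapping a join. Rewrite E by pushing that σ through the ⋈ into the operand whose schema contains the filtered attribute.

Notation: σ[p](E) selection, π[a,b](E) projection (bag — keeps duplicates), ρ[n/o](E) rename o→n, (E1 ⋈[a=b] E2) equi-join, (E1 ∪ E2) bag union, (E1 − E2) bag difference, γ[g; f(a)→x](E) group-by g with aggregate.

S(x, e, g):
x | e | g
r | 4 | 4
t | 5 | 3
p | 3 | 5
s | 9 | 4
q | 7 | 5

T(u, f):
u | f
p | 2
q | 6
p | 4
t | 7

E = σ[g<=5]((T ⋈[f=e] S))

σ filters on g, owned by the right side.
E' = (T ⋈[f=e] σ[g<=5](S))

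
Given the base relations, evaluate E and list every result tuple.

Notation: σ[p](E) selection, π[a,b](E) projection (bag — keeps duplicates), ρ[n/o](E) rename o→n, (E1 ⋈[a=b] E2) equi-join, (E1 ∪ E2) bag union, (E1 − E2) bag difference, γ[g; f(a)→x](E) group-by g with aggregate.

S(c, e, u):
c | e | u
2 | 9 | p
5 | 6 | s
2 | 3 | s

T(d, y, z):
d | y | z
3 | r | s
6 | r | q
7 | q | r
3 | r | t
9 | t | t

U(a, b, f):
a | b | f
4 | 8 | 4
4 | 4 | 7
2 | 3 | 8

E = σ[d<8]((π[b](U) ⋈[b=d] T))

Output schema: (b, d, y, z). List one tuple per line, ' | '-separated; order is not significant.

Stepwise |·|:
  U → 3
  π[b](U) → 3
  T → 5
  (π[b](U) ⋈[b=d] T) → 2
  σ[d<8]((π[b](U) ⋈[b=d] T)) → 2

== RESULT ==
b | d | y | z
3 | 3 | r | s
3 | 3 | r | t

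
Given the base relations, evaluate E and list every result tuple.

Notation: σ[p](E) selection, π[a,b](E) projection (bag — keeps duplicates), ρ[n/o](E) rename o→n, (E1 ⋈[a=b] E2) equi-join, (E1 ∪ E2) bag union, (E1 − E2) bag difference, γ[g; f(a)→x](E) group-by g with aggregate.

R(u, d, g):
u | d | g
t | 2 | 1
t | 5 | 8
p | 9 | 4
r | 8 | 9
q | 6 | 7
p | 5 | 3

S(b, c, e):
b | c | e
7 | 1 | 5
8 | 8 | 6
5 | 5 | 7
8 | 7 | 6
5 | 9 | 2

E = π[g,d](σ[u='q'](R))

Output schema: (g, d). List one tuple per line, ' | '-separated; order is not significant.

Stepwise |·|:
  R → 6
  σ[u='q'](R) → 1
  π[g,d](σ[u='q'](R)) → 1

== RESULT ==
g | d
7 | 6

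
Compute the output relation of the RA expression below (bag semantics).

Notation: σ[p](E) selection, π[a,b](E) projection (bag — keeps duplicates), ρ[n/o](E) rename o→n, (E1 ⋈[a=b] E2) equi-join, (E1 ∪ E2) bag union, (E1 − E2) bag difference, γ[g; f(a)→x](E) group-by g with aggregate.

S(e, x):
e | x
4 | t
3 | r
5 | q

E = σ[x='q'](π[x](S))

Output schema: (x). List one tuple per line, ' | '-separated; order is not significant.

Stepwise |·|:
  S → 3
  π[x](S) → 3
  σ[x='q'](π[x](S)) → 1

== RESULT ==
x
q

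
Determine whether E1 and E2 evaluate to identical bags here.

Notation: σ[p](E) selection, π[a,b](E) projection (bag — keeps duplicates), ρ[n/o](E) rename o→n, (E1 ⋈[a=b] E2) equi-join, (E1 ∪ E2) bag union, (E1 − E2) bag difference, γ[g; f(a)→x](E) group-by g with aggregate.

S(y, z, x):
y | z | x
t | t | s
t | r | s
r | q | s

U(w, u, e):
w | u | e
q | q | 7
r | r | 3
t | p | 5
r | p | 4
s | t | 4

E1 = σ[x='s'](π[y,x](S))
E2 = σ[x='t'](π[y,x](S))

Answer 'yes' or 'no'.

E1 per-node cardinality:
  S → 3
  π[y,x](S) → 3
  σ[x='s'](π[y,x](S)) → 3
E2 per-node cardinality:
  S → 3
  π[y,x](S) → 3
  σ[x='t'](π[y,x](S)) → 0

E1 result:
y | x
r | s
t | s
t | s
E2 result:
y | x
(0 rows)
Witness: ('t', 's') appears 2× in E1 but 0× in E2.

no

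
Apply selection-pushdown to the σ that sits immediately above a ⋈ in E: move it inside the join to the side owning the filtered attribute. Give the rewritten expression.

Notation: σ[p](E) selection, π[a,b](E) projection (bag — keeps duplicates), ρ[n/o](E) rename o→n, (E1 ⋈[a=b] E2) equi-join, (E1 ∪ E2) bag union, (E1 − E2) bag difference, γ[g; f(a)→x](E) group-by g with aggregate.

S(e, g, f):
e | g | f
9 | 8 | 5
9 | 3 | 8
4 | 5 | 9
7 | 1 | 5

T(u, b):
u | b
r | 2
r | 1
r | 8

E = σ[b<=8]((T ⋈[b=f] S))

σ filters on b, owned by the left side.
E' = (σ[b<=8](T) ⋈[b=f] S)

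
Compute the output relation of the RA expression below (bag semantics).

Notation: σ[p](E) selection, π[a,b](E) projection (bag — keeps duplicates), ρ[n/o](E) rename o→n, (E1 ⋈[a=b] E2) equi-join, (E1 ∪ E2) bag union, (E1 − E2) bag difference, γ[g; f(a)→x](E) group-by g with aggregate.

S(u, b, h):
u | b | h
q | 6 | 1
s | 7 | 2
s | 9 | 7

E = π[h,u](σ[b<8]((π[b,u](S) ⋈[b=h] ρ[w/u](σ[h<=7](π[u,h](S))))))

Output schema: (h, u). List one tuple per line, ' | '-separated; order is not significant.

Stepwise |·|:
  S → 3
  π[b,u](S) → 3
  S → 3
  π[u,h](S) → 3
  σ[h<=7](π[u,h](S)) → 3
  ρ[w/u](σ[h<=7](π[u,h](S))) → 3
  (π[b,u](S) ⋈[b=h] ρ[w/u](σ[h<=7](π[u,h](S)))) → 1
  σ[b<8]((π[b,u](S) ⋈[b=h] ρ[w/u](σ[h<=7](π[u,h](S))))) → 1
  π[h,u](σ[b<8]((π[b,u](S) ⋈[b=h] ρ[w/u](σ[h<=7](π[u,h](S)))))) → 1

== RESULT ==
h | u
7 | s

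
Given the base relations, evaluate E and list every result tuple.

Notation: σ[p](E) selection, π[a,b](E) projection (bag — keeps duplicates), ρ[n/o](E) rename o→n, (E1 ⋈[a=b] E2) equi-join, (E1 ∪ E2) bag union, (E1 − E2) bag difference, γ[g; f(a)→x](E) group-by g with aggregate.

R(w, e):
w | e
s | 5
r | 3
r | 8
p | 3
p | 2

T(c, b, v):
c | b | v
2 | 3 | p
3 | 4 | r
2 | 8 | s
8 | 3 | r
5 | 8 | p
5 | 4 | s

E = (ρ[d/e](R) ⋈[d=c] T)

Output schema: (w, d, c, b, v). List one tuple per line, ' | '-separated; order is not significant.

Row counts bottom-up:
  R → 5
  ρ[d/e](R) → 5
  T → 6
  (ρ[d/e](R) ⋈[d=c] T) → 7

== RESULT ==
w | d | c | b | v
p | 2 | 2 | 3 | p
p | 2 | 2 | 8 | s
p | 3 | 3 | 4 | r
r | 3 | 3 | 4 | r
r | 8 | 8 | 3 | r
s | 5 | 5 | 4 | s
s | 5 | 5 | 8 | p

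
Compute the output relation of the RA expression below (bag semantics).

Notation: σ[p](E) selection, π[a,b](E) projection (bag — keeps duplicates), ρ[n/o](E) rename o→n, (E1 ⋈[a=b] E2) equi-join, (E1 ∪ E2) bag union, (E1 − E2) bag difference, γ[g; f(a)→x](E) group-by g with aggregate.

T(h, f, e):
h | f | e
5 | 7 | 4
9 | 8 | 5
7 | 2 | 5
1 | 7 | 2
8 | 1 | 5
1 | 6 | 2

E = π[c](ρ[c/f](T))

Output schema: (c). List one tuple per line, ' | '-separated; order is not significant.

Row counts bottom-up:
  T → 6
  ρ[c/f](T) → 6
  π[c](ρ[c/f](T)) → 6

== RESULT ==
c
1
2
6
7
7
8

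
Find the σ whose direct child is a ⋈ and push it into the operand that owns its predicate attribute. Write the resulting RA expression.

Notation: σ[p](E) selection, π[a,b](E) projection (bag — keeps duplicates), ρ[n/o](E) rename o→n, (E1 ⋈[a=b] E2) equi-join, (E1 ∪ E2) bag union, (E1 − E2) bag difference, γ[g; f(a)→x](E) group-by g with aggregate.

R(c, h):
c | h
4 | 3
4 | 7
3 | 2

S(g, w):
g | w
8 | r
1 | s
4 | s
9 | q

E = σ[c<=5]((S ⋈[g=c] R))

σ filters on c, owned by the right side.
E' = (S ⋈[g=c] σ[c<=5](R))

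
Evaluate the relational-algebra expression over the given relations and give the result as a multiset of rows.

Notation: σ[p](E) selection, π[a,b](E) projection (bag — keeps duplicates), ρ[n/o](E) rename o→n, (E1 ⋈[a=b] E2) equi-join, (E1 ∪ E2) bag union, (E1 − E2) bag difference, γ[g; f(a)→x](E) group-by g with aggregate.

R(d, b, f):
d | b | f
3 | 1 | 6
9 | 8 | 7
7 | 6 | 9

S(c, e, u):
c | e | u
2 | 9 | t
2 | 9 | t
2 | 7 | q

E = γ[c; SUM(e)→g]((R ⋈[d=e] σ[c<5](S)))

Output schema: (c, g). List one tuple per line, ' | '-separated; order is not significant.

Per-node cardinality:
  R → 3
  S → 3
  σ[c<5](S) → 3
  (R ⋈[d=e] σ[c<5](S)) → 3
  γ[c; SUM(e)→g]((R ⋈[d=e] σ[c<5](S))) → 1

== RESULT ==
c | g
2 | 25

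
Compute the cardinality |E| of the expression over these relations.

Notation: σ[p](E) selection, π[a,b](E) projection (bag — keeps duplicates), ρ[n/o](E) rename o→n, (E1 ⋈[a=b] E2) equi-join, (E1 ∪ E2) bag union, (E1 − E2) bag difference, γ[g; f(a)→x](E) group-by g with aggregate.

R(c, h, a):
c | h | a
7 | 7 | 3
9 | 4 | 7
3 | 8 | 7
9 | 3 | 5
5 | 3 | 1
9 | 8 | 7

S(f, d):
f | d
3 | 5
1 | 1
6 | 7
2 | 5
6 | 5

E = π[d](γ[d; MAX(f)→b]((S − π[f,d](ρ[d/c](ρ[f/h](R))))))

Subexpression sizes:
  S → 5
  R → 6
  ρ[f/h](R) → 6
  ρ[d/c](ρ[f/h](R)) → 6
  π[f,d](ρ[d/c](ρ[f/h](R))) → 6
  (S − π[f,d](ρ[d/c](ρ[f/h](R)))) → 4
  γ[d; MAX(f)→b]((S − π[f,d](ρ[d/c](ρ[f/h](R))))) → 3
  π[d](γ[d; MAX(f)→b]((S − π[f,d](ρ[d/c](ρ[f/h](R)))))) → 3

|E| = 3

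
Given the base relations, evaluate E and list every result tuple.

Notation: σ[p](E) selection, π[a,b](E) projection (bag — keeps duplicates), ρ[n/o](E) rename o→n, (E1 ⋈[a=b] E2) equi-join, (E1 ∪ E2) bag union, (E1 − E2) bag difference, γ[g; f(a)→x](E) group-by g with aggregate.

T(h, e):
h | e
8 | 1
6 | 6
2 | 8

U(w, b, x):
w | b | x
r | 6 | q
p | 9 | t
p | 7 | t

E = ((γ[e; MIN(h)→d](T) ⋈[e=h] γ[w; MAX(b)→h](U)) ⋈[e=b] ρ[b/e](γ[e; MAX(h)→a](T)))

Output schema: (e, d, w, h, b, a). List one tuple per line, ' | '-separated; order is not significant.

Per-node cardinality:
  T → 3
  γ[e; MIN(h)→d](T) → 3
  U → 3
  γ[w; MAX(b)→h](U) → 2
  (γ[e; MIN(h)→d](T) ⋈[e=h] γ[w; MAX(b)→h](U)) → 1
  T → 3
  γ[e; MAX(h)→a](T) → 3
  ρ[b/e](γ[e; MAX(h)→a](T)) → 3
  ((γ[e; MIN(h)→d](T) ⋈[e=h] γ[w; MAX(b)→h](U)) ⋈[e=b] ρ[b/e](γ[e; MAX(h)→a](T))) → 1

== RESULT ==
e | d | w | h | b | a
6 | 6 | r | 6 | 6 | 6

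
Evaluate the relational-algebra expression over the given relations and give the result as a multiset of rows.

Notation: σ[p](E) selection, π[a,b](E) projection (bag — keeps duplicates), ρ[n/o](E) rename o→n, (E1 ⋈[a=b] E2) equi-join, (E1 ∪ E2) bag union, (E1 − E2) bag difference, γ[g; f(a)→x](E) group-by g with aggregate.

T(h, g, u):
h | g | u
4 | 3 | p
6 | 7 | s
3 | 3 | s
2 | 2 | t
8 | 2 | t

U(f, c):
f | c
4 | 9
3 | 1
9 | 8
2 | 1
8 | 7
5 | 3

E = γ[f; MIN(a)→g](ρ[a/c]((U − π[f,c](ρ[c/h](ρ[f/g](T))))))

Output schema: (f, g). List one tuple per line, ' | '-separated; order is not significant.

Per-node cardinality:
  U → 6
  T → 5
  ρ[f/g](T) → 5
  ρ[c/h](ρ[f/g](T)) → 5
  π[f,c](ρ[c/h](ρ[f/g](T))) → 5
  (U − π[f,c](ρ[c/h](ρ[f/g](T)))) → 6
  ρ[a/c]((U − π[f,c](ρ[c/h](ρ[f/g](T))))) → 6
  γ[f; MIN(a)→g](ρ[a/c]((U − π[f,c](ρ[c/h](ρ[f/g](T)))))) → 6

== RESULT ==
f | g
2 | 1
3 | 1
4 | 9
5 | 3
8 | 7
9 | 8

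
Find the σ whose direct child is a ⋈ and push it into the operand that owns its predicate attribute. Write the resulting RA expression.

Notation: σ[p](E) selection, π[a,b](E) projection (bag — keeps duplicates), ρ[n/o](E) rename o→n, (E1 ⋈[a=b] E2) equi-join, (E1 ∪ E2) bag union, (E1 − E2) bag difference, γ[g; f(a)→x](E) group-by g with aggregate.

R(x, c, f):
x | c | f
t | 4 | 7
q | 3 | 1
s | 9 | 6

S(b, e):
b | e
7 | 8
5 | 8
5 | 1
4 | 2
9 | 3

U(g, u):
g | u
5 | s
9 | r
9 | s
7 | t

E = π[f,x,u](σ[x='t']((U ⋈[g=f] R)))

σ filters on x, owned by the right side.
E' = π[f,x,u]((U ⋈[g=f] σ[x='t'](R)))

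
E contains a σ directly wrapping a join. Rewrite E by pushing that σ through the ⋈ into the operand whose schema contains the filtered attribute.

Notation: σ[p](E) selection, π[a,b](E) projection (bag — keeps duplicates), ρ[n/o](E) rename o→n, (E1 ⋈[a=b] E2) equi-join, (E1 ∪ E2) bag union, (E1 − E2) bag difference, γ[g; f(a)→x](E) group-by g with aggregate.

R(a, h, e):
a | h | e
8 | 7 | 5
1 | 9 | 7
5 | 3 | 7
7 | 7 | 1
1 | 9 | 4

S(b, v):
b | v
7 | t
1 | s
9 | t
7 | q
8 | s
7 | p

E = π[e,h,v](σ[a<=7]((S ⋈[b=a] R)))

σ filters on a, owned by the right side.
E' = π[e,h,v]((S ⋈[b=a] σ[a<=7](R)))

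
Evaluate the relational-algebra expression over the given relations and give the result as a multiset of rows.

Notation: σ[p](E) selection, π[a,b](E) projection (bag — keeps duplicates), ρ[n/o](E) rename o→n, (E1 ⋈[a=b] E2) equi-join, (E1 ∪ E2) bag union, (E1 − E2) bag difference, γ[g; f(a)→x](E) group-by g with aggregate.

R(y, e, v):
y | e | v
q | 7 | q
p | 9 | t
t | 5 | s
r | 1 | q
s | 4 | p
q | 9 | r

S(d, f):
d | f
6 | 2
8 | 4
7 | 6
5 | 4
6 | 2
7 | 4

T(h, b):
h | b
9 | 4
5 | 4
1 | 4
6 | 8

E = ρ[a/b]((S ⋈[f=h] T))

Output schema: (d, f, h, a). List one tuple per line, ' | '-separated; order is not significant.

Row counts bottom-up:
  S → 6
  T → 4
  (S ⋈[f=h] T) → 1
  ρ[a/b]((S ⋈[f=h] T)) → 1

== RESULT ==
d | f | h | a
7 | 6 | 6 | 8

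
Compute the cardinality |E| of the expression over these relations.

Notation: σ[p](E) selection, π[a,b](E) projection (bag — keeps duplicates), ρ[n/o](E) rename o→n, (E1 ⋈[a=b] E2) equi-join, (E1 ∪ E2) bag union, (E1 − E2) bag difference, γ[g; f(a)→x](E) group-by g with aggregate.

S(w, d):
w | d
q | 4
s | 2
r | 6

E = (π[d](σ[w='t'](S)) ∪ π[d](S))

Row counts bottom-up:
  S → 3
  σ[w='t'](S) → 0
  π[d](σ[w='t'](S)) → 0
  S → 3
  π[d](S) → 3
  (π[d](σ[w='t'](S)) ∪ π[d](S)) → 3

|E| = 3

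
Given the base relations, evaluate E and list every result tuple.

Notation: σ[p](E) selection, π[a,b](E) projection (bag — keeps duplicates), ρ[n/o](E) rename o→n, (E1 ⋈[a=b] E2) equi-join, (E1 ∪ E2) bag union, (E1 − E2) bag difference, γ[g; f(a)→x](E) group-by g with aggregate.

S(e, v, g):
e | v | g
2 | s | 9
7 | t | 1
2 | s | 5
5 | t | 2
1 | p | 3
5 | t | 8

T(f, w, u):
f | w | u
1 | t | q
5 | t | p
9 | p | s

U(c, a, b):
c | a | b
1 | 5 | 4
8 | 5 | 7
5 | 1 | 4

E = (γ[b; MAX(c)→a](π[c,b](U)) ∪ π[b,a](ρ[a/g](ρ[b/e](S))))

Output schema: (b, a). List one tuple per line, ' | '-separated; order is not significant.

Per-node cardinality:
  U → 3
  π[c,b](U) → 3
  γ[b; MAX(c)→a](π[c,b](U)) → 2
  S → 6
  ρ[b/e](S) → 6
  ρ[a/g](ρ[b/e](S)) → 6
  π[b,a](ρ[a/g](ρ[b/e](S))) → 6
  (γ[b; MAX(c)→a](π[c,b](U)) ∪ π[b,a](ρ[a/g](ρ[b/e](S)))) → 8

== RESULT ==
b | a
1 | 3
2 | 5
2 | 9
4 | 5
5 | 2
5 | 8
7 | 1
7 | 8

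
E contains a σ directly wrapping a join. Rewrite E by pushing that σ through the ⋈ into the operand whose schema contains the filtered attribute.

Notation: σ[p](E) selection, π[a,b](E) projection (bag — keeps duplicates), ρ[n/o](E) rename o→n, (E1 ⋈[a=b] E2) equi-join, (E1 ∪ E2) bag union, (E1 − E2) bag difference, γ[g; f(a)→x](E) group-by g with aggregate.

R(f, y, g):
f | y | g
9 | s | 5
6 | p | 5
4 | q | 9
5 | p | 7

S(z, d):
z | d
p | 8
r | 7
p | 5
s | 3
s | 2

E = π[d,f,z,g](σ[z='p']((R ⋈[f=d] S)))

σ filters on z, owned by the right side.
E' = π[d,f,z,g]((R ⋈[f=d] σ[z='p'](S)))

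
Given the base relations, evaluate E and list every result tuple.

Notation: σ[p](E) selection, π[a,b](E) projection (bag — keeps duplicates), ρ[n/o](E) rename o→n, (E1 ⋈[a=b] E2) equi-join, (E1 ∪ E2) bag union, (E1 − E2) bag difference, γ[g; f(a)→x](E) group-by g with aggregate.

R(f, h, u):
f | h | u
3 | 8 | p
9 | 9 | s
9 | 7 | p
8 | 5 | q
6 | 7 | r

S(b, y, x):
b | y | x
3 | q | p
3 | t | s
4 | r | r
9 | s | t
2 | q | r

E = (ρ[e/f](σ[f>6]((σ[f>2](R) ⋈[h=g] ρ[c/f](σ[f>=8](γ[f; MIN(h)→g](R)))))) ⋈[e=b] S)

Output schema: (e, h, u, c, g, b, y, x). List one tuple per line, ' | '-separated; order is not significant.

Row counts bottom-up:
  R → 5
  σ[f>2](R) → 5
  R → 5
  γ[f; MIN(h)→g](R) → 4
  σ[f>=8](γ[f; MIN(h)→g](R)) → 2
  ρ[c/f](σ[f>=8](γ[f; MIN(h)→g](R))) → 2
  (σ[f>2](R) ⋈[h=g] ρ[c/f](σ[f>=8](γ[f; MIN(h)→g](R)))) → 3
  σ[f>6]((σ[f>2](R) ⋈[h=g] ρ[c/f](σ[f>=8](γ[f; MIN(h)→g](R))))) → 2
  ρ[e/f](σ[f>6]((σ[f>2](R) ⋈[h=g] ρ[c/f](σ[f>=8](γ[f; MIN(h)→g](R)))))) → 2
  S → 5
  (ρ[e/f](σ[f>6]((σ[f>2](R) ⋈[h=g] ρ[c/f](σ[f>=8](γ[f; MIN(h)→g](R)))))) ⋈[e=b] S) → 1

== RESULT ==
e | h | u | c | g | b | y | x
9 | 7 | p | 9 | 7 | 9 | s | t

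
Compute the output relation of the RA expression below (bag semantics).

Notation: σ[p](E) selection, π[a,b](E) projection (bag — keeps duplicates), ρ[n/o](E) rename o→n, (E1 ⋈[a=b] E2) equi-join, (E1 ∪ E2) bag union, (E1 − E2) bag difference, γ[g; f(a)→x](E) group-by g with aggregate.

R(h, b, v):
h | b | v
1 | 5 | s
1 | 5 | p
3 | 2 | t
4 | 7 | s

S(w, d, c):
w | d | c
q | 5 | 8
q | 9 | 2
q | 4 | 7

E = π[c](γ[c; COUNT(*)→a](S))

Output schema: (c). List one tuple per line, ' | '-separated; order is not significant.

Subexpression sizes:
  S → 3
  γ[c; COUNT(*)→a](S) → 3
  π[c](γ[c; COUNT(*)→a](S)) → 3

== RESULT ==
c
2
7
8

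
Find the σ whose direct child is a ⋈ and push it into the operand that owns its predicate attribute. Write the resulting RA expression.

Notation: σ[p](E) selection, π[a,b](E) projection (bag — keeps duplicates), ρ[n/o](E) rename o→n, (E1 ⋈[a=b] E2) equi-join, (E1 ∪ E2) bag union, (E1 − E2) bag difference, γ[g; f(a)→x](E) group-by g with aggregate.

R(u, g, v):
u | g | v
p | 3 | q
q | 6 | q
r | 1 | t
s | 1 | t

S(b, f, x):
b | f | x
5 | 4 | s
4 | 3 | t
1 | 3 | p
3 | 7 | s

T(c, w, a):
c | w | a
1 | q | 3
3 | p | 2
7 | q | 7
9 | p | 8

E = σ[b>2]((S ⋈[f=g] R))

σ filters on b, owned by the left side.
E' = (σ[b>2](S) ⋈[f=g] R)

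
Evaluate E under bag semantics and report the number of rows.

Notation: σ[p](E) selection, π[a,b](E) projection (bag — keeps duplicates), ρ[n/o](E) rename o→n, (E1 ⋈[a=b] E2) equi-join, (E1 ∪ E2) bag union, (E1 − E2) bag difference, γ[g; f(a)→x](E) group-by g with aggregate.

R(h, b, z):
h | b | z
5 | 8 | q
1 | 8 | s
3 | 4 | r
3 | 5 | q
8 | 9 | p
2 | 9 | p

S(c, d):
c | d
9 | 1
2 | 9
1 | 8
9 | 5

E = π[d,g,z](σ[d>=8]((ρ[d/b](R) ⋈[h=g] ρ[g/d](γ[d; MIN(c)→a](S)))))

Subexpression sizes:
  R → 6
  ρ[d/b](R) → 6
  S → 4
  γ[d; MIN(c)→a](S) → 4
  ρ[g/d](γ[d; MIN(c)→a](S)) → 4
  (ρ[d/b](R) ⋈[h=g] ρ[g/d](γ[d; MIN(c)→a](S))) → 3
  σ[d>=8]((ρ[d/b](R) ⋈[h=g] ρ[g/d](γ[d; MIN(c)→a](S)))) → 3
  π[d,g,z](σ[d>=8]((ρ[d/b](R) ⋈[h=g] ρ[g/d](γ[d; MIN(c)→a](S))))) → 3

|E| = 3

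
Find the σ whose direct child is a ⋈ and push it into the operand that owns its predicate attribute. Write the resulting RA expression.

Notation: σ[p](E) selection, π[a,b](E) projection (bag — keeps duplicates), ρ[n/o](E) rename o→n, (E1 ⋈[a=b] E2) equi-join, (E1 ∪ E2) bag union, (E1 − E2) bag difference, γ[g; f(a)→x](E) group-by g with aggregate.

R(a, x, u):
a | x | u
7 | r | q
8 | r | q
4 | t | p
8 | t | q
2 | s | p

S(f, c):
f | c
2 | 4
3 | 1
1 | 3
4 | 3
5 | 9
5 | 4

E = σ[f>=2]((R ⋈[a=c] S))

σ filters on f, owned by the right side.
E' = (R ⋈[a=c] σ[f>=2](S))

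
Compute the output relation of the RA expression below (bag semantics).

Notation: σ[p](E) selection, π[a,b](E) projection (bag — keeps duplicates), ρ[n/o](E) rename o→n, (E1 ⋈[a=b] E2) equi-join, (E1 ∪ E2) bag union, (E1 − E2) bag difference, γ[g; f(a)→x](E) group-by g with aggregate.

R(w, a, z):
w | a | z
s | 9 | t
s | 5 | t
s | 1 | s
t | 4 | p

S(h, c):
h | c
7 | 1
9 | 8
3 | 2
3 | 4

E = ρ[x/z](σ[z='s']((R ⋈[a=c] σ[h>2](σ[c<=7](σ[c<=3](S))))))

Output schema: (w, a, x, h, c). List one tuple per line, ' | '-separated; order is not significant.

Per-node cardinality:
  R → 4
  S → 4
  σ[c<=3](S) → 2
  σ[c<=7](σ[c<=3](S)) → 2
  σ[h>2](σ[c<=7](σ[c<=3](S))) → 2
  (R ⋈[a=c] σ[h>2](σ[c<=7](σ[c<=3](S)))) → 1
  σ[z='s']((R ⋈[a=c] σ[h>2](σ[c<=7](σ[c<=3](S))))) → 1
  ρ[x/z](σ[z='s']((R ⋈[a=c] σ[h>2](σ[c<=7](σ[c<=3](S)))))) → 1

== RESULT ==
w | a | x | h | c
s | 1 | s | 7 | 1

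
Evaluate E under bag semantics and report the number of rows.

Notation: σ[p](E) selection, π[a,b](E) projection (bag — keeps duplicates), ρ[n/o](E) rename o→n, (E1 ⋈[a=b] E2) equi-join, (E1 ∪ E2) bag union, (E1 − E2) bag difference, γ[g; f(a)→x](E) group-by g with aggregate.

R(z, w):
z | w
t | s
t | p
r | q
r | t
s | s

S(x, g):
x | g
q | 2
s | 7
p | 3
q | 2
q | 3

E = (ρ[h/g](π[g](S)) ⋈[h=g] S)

Subexpression sizes:
  S → 5
  π[g](S) → 5
  ρ[h/g](π[g](S)) → 5
  S → 5
  (ρ[h/g](π[g](S)) ⋈[h=g] S) → 9

|E| = 9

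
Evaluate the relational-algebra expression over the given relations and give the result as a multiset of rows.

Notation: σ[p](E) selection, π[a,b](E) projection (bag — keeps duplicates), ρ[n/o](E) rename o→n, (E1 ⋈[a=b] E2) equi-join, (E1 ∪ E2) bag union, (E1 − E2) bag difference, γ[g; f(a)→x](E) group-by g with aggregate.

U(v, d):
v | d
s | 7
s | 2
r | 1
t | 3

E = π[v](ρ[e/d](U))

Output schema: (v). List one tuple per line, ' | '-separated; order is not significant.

Stepwise |·|:
  U → 4
  ρ[e/d](U) → 4
  π[v](ρ[e/d](U)) → 4

== RESULT ==
v
r
s
s
t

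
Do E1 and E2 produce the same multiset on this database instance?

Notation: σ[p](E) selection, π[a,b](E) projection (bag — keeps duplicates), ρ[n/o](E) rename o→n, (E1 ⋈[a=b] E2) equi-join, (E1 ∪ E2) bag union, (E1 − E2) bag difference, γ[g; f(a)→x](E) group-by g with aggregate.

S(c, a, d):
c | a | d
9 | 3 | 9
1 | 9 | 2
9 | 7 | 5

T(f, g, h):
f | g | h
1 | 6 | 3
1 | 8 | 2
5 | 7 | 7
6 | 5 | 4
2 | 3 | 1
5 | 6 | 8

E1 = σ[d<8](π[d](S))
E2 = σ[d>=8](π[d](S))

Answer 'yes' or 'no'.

E1 stepwise |·|:
  S → 3
  π[d](S) → 3
  σ[d<8](π[d](S)) → 2
E2 stepwise |·|:
  S → 3
  π[d](S) → 3
  σ[d>=8](π[d](S)) → 1

E1 result:
d
2
5
E2 result:
d
9
Witness: (2,) appears 1× in E1 but 0× in E2.

no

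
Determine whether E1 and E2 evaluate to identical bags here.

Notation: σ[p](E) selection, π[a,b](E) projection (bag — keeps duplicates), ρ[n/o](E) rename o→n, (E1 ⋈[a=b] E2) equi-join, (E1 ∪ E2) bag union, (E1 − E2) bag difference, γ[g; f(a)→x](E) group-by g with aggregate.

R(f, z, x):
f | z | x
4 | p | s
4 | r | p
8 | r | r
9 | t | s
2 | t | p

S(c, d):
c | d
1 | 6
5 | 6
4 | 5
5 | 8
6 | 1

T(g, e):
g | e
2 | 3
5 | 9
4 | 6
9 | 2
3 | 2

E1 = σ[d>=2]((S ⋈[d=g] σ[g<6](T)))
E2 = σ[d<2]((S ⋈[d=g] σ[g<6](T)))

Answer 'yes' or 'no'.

E1 stepwise |·|:
  S → 5
  T → 5
  σ[g<6](T) → 4
  (S ⋈[d=g] σ[g<6](T)) → 1
  σ[d>=2]((S ⋈[d=g] σ[g<6](T))) → 1
E2 stepwise |·|:
  S → 5
  T → 5
  σ[g<6](T) → 4
  (S ⋈[d=g] σ[g<6](T)) → 1
  σ[d<2]((S ⋈[d=g] σ[g<6](T))) → 0

E1 result:
c | d | g | e
4 | 5 | 5 | 9
E2 result:
c | d | g | e
(0 rows)
Witness: (4, 5, 5, 9) appears 1× in E1 but 0× in E2.

no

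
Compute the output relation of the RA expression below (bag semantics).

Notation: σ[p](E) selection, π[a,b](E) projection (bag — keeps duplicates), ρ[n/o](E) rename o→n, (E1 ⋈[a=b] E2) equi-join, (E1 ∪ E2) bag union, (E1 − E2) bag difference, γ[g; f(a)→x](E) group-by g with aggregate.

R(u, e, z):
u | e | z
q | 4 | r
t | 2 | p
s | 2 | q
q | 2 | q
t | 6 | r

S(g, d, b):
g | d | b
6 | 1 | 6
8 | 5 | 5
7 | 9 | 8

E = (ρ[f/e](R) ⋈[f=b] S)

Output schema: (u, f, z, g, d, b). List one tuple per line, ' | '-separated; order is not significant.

Stepwise |·|:
  R → 5
  ρ[f/e](R) → 5
  S → 3
  (ρ[f/e](R) ⋈[f=b] S) → 1

== RESULT ==
u | f | z | g | d | b
t | 6 | r | 6 | 1 | 6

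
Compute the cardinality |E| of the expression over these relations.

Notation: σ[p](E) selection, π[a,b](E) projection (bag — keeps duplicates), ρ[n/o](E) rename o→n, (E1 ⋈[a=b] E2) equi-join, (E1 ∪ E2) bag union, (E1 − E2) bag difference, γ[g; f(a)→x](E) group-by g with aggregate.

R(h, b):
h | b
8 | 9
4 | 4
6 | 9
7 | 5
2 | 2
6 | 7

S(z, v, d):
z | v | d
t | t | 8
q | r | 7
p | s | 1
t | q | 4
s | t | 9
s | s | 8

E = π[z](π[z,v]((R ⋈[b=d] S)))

Stepwise |·|:
  R → 6
  S → 6
  (R ⋈[b=d] S) → 4
  π[z,v]((R ⋈[b=d] S)) → 4
  π[z](π[z,v]((R ⋈[b=d] S))) → 4

|E| = 4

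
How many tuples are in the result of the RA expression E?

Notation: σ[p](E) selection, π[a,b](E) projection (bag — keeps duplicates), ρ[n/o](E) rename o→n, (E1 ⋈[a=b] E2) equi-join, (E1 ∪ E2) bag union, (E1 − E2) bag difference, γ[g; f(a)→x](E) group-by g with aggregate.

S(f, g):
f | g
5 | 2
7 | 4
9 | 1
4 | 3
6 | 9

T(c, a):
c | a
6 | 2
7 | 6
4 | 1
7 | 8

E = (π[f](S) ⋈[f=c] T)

Per-node cardinality:
  S → 5
  π[f](S) → 5
  T → 4
  (π[f](S) ⋈[f=c] T) → 4

|E| = 4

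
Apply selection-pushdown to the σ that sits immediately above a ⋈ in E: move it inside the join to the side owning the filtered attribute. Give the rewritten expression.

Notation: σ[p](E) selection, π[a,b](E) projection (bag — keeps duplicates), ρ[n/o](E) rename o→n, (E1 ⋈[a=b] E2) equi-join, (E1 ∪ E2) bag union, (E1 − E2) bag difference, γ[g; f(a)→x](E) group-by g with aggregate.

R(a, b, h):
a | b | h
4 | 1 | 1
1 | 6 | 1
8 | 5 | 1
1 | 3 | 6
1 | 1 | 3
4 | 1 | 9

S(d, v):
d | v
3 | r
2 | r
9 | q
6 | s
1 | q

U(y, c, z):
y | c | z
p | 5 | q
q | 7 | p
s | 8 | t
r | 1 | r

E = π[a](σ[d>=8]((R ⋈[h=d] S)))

σ filters on d, owned by the right side.
E' = π[a]((R ⋈[h=d] σ[d>=8](S)))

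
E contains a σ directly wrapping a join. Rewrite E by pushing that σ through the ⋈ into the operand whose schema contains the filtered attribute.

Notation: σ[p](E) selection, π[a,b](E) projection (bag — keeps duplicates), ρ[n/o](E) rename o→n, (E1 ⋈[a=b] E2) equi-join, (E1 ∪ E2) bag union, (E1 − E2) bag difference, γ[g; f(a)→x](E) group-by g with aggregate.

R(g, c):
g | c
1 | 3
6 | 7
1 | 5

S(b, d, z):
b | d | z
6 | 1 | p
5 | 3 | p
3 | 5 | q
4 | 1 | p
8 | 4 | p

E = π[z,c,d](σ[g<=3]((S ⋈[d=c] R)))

σ filters on g, owned by the right side.
E' = π[z,c,d]((S ⋈[d=c] σ[g<=3](R)))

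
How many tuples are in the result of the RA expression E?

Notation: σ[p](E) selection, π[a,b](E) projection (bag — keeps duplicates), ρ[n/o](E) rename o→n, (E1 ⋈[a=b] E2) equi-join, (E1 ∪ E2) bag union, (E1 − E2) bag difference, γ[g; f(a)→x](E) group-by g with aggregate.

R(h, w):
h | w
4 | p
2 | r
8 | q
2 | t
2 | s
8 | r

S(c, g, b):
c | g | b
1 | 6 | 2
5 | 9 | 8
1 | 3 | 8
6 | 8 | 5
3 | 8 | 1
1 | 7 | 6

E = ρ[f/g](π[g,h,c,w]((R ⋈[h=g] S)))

Per-node cardinality:
  R → 6
  S → 6
  (R ⋈[h=g] S) → 4
  π[g,h,c,w]((R ⋈[h=g] S)) → 4
  ρ[f/g](π[g,h,c,w]((R ⋈[h=g] S))) → 4

|E| = 4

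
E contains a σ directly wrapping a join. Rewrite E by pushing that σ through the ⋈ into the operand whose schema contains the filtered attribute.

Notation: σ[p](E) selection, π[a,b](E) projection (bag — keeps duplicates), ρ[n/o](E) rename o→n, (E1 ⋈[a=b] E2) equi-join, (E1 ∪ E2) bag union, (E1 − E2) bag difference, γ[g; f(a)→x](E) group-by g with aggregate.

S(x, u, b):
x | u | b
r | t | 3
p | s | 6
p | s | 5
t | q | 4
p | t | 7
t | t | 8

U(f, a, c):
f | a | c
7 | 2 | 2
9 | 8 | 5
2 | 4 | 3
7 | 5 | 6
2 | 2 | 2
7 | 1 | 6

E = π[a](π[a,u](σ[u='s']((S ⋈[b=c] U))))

σ filters on u, owned by the left side.
E' = π[a](π[a,u]((σ[u='s'](S) ⋈[b=c] U)))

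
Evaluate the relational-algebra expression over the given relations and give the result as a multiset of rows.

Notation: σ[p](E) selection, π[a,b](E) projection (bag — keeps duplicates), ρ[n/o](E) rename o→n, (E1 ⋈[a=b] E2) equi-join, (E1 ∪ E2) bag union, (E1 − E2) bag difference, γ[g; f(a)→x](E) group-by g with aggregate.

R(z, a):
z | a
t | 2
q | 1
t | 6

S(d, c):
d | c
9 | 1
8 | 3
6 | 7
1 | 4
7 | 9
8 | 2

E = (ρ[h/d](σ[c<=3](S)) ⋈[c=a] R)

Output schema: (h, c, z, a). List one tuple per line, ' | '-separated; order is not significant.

Stepwise |·|:
  S → 6
  σ[c<=3](S) → 3
  ρ[h/d](σ[c<=3](S)) → 3
  R → 3
  (ρ[h/d](σ[c<=3](S)) ⋈[c=a] R) → 2

== RESULT ==
h | c | z | a
8 | 2 | t | 2
9 | 1 | q | 1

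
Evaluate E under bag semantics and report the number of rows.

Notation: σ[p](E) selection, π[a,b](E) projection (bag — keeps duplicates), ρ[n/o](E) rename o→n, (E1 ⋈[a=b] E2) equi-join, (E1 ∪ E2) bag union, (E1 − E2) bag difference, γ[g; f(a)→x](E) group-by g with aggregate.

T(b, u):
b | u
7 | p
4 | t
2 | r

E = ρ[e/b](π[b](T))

Per-node cardinality:
  T → 3
  π[b](T) → 3
  ρ[e/b](π[b](T)) → 3

|E| = 3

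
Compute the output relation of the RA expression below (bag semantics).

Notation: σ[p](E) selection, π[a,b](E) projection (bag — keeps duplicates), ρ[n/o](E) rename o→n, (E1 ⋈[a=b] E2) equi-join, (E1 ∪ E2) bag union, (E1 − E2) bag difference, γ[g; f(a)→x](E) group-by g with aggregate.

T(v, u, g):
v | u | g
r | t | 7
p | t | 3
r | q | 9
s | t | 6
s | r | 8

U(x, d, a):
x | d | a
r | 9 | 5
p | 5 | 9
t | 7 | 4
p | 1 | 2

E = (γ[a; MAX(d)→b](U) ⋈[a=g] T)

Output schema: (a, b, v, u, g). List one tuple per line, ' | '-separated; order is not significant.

Row counts bottom-up:
  U → 4
  γ[a; MAX(d)→b](U) → 4
  T → 5
  (γ[a; MAX(d)→b](U) ⋈[a=g] T) → 1

== RESULT ==
a | b | v | u | g
9 | 5 | r | q | 9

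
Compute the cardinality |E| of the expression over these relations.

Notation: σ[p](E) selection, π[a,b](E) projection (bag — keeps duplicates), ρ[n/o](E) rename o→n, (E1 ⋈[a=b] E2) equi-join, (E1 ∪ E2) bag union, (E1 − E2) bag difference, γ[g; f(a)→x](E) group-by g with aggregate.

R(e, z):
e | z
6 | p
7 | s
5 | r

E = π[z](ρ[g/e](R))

Subexpression sizes:
  R → 3
  ρ[g/e](R) → 3
  π[z](ρ[g/e](R)) → 3

|E| = 3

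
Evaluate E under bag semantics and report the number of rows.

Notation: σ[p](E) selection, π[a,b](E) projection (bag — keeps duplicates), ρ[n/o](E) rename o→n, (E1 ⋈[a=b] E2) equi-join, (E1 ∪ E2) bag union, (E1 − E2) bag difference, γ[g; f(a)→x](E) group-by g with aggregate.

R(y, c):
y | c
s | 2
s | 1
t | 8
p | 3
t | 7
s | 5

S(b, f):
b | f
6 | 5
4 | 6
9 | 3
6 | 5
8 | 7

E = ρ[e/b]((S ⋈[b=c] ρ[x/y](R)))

Row counts bottom-up:
  S → 5
  R → 6
  ρ[x/y](R) → 6
  (S ⋈[b=c] ρ[x/y](R)) → 1
  ρ[e/b]((S ⋈[b=c] ρ[x/y](R))) → 1

|E| = 1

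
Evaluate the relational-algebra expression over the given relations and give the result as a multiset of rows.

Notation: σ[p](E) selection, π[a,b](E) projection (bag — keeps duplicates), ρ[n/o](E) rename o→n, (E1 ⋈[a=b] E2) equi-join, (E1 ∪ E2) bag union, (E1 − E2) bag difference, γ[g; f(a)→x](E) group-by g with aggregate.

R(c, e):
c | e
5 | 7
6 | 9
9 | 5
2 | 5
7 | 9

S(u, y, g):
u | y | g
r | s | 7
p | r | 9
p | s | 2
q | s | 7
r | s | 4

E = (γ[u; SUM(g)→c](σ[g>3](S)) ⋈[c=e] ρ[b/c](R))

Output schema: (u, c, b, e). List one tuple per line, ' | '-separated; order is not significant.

Stepwise |·|:
  S → 5
  σ[g>3](S) → 4
  γ[u; SUM(g)→c](σ[g>3](S)) → 3
  R → 5
  ρ[b/c](R) → 5
  (γ[u; SUM(g)→c](σ[g>3](S)) ⋈[c=e] ρ[b/c](R)) → 3

== RESULT ==
u | c | b | e
p | 9 | 6 | 9
p | 9 | 7 | 9
q | 7 | 5 | 7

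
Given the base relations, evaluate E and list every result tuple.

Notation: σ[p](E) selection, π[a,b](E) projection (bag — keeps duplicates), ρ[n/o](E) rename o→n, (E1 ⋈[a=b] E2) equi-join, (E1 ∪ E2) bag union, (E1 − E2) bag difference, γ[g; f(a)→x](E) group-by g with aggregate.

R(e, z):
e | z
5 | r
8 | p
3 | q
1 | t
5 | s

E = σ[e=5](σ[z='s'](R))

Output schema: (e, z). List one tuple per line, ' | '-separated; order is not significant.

Row counts bottom-up:
  R → 5
  σ[z='s'](R) → 1
  σ[e=5](σ[z='s'](R)) → 1

== RESULT ==
e | z
5 | s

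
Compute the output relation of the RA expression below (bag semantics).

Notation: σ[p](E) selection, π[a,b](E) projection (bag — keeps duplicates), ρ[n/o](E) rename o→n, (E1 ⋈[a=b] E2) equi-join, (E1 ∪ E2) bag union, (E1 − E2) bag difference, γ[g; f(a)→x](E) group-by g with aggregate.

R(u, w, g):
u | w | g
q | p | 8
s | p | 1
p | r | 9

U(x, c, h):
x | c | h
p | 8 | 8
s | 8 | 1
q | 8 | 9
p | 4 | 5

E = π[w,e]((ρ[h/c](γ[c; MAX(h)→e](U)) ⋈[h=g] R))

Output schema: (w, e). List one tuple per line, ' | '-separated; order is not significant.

Subexpression sizes:
  U → 4
  γ[c; MAX(h)→e](U) → 2
  ρ[h/c](γ[c; MAX(h)→e](U)) → 2
  R → 3
  (ρ[h/c](γ[c; MAX(h)→e](U)) ⋈[h=g] R) → 1
  π[w,e]((ρ[h/c](γ[c; MAX(h)→e](U)) ⋈[h=g] R)) → 1

== RESULT ==
w | e
p | 9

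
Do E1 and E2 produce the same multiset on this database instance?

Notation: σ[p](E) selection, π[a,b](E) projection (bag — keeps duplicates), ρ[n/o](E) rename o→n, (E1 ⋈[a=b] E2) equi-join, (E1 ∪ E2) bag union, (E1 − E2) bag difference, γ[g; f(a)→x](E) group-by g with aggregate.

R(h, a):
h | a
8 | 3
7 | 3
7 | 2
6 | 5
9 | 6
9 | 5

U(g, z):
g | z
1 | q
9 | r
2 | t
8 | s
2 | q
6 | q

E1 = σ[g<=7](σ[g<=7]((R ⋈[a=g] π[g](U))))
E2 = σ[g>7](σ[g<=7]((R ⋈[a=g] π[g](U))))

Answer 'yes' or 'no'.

E1 subexpression sizes:
  R → 6
  U → 6
  π[g](U) → 6
  (R ⋈[a=g] π[g](U)) → 3
  σ[g<=7]((R ⋈[a=g] π[g](U))) → 3
  σ[g<=7](σ[g<=7]((R ⋈[a=g] π[g](U)))) → 3
E2 subexpression sizes:
  R → 6
  U → 6
  π[g](U) → 6
  (R ⋈[a=g] π[g](U)) → 3
  σ[g<=7]((R ⋈[a=g] π[g](U))) → 3
  σ[g>7](σ[g<=7]((R ⋈[a=g] π[g](U)))) → 0

E1 result:
h | a | g
7 | 2 | 2
7 | 2 | 2
9 | 6 | 6
E2 result:
h | a | g
(0 rows)
Witness: (9, 6, 6) appears 1× in E1 but 0× in E2.

no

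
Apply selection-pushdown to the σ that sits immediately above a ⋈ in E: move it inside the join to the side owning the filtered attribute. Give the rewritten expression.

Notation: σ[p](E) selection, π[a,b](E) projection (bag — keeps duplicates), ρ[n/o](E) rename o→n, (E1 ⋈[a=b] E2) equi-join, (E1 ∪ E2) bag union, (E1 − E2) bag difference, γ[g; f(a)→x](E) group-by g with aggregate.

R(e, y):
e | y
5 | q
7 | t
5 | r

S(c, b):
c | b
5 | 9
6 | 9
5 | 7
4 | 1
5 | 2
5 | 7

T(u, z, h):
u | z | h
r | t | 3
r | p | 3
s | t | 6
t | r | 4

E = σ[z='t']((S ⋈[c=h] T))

σ filters on z, owned by the right side.
E' = (S ⋈[c=h] σ[z='t'](T))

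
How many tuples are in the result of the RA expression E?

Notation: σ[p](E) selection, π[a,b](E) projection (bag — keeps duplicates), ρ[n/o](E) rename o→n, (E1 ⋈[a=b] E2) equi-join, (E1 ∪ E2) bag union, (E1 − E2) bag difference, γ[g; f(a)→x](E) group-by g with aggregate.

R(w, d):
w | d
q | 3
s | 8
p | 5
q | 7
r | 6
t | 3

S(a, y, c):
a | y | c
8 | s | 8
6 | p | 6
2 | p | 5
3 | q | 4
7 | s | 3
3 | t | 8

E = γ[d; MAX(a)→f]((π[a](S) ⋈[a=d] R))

Stepwise |·|:
  S → 6
  π[a](S) → 6
  R → 6
  (π[a](S) ⋈[a=d] R) → 7
  γ[d; MAX(a)→f]((π[a](S) ⋈[a=d] R)) → 4

|E| = 4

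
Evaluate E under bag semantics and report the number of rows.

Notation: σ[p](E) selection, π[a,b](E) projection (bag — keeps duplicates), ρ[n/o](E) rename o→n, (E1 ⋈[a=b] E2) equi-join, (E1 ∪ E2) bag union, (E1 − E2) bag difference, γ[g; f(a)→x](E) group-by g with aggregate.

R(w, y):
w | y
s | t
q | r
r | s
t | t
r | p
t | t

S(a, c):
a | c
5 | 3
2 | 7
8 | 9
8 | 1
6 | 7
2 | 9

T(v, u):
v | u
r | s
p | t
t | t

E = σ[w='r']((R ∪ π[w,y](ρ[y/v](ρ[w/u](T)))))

Stepwise |·|:
  R → 6
  T → 3
  ρ[w/u](T) → 3
  ρ[y/v](ρ[w/u](T)) → 3
  π[w,y](ρ[y/v](ρ[w/u](T))) → 3
  (R ∪ π[w,y](ρ[y/v](ρ[w/u](T)))) → 9
  σ[w='r']((R ∪ π[w,y](ρ[y/v](ρ[w/u](T))))) → 2

|E| = 2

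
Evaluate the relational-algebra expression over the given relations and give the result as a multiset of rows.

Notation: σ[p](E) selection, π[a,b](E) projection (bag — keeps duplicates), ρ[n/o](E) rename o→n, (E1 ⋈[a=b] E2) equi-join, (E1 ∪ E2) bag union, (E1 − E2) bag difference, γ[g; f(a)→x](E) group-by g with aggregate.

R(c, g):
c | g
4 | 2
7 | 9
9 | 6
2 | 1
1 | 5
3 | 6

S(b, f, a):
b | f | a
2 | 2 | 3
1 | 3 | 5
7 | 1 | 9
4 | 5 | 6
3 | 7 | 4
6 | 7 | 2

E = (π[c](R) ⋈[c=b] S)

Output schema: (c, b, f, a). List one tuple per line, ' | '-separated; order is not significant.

Per-node cardinality:
  R → 6
  π[c](R) → 6
  S → 6
  (π[c](R) ⋈[c=b] S) → 5

== RESULT ==
c | b | f | a
1 | 1 | 3 | 5
2 | 2 | 2 | 3
3 | 3 | 7 | 4
4 | 4 | 5 | 6
7 | 7 | 1 | 9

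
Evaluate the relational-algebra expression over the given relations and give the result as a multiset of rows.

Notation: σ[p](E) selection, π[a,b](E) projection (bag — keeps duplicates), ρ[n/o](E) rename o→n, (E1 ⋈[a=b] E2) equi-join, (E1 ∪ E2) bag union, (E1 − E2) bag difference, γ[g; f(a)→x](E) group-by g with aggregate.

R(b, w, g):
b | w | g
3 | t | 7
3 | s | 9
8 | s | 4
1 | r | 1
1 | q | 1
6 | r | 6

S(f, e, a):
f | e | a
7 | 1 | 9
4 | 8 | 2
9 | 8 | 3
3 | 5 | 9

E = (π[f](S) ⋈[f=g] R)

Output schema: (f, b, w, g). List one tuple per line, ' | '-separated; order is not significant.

Row counts bottom-up:
  S → 4
  π[f](S) → 4
  R → 6
  (π[f](S) ⋈[f=g] R) → 3

== RESULT ==
f | b | w | g
4 | 8 | s | 4
7 | 3 | t | 7
9 | 3 | s | 9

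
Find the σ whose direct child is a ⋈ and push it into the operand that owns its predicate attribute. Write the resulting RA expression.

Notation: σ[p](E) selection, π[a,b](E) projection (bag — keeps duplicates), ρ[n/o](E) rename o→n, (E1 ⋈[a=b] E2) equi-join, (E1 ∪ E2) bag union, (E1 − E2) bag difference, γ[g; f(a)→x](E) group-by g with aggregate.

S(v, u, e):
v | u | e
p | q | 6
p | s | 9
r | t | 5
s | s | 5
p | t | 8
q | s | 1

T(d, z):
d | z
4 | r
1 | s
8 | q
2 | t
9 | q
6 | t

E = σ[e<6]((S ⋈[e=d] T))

σ filters on e, owned by the left side.
E' = (σ[e<6](S) ⋈[e=d] T)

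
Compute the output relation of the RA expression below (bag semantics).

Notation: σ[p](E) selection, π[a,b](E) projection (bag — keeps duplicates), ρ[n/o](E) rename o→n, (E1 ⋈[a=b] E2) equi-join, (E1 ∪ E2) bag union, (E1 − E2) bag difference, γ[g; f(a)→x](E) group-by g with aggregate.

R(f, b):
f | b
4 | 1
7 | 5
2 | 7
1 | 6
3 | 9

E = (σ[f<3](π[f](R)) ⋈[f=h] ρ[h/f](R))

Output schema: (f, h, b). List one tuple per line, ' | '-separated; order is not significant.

Per-node cardinality:
  R → 5
  π[f](R) → 5
  σ[f<3](π[f](R)) → 2
  R → 5
  ρ[h/f](R) → 5
  (σ[f<3](π[f](R)) ⋈[f=h] ρ[h/f](R)) → 2

== RESULT ==
f | h | b
1 | 1 | 6
2 | 2 | 7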